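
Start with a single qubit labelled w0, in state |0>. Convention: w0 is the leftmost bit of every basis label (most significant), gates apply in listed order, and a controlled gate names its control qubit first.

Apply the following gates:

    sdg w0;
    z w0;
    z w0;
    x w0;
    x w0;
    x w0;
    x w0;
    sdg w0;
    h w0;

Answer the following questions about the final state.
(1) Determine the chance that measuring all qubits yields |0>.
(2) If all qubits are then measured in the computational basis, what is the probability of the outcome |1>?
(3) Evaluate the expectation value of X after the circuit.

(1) The probability of measuring |0> is 1/2.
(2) A full measurement returns |1> with probability 1/2.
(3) The observable X averages to 1.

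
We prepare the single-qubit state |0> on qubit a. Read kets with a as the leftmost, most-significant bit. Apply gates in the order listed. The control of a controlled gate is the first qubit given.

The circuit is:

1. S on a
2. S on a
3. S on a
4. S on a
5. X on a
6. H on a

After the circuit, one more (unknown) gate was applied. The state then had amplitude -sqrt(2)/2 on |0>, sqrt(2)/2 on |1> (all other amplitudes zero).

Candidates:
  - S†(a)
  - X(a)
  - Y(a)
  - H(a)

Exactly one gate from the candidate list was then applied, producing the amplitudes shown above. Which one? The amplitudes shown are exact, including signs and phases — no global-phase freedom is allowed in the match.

The applied gate was X(a).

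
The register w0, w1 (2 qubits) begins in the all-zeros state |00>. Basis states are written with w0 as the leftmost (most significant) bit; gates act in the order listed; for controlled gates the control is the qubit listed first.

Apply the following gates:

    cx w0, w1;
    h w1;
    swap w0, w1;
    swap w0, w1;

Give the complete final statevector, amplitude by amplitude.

The final amplitudes are sqrt(2)/2 on |00>, sqrt(2)/2 on |01>, 0 on |10>, 0 on |11>. Key observation: the block from step 3 through step 4 cancels to the identity and can be dropped.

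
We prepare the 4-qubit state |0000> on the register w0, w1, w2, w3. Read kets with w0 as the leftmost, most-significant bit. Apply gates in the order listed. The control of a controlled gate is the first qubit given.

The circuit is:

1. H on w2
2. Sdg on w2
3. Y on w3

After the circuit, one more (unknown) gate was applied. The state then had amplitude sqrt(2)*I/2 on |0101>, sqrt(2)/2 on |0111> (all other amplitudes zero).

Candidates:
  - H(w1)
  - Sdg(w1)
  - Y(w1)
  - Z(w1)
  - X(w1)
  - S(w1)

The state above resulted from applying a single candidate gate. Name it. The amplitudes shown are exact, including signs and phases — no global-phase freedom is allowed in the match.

The unique candidate consistent with the amplitudes is X(w1).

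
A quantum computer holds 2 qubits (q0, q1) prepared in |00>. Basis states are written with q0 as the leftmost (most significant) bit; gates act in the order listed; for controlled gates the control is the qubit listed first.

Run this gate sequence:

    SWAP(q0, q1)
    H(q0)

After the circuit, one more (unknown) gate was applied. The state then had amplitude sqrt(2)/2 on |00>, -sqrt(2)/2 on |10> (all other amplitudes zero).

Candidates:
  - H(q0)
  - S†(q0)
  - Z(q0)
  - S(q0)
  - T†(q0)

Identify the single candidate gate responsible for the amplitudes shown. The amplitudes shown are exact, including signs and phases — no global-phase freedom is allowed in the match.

The applied gate was Z(q0).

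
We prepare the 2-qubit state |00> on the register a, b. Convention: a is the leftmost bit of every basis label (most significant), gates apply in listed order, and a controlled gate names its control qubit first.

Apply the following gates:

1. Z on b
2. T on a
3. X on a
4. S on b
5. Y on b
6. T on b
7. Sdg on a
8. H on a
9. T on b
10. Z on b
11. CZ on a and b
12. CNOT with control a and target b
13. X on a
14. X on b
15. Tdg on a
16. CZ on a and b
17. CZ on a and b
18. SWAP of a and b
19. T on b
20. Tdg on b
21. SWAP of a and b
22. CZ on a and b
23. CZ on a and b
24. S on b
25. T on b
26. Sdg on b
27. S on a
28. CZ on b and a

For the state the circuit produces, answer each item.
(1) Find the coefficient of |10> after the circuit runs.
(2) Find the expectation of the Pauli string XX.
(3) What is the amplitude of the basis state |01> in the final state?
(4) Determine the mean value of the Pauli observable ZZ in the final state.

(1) The final state's coefficient on |10> equals -sqrt(2)*exp(3*I*pi/4)/2. Key observation: steps 16-23 multiply out to the identity, so the circuit reduces to the remaining gates.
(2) The observable XX averages to 1.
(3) The final state's coefficient on |01> equals -sqrt(2)*exp(3*I*pi/4)/2.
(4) The observable ZZ averages to -1.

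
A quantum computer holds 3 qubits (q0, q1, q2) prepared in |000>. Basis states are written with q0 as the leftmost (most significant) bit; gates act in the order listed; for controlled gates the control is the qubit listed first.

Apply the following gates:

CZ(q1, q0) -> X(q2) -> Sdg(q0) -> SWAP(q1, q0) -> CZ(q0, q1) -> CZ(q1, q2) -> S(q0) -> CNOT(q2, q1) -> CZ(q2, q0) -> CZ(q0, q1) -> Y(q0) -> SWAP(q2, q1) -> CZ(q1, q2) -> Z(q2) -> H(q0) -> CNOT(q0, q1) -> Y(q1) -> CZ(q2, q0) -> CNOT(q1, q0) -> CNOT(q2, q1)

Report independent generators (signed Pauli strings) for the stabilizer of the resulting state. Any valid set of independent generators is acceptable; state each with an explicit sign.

The final state is stabilized by the group generated by -IXI, +ZII, -IIZ; other independent generating sets are equally valid.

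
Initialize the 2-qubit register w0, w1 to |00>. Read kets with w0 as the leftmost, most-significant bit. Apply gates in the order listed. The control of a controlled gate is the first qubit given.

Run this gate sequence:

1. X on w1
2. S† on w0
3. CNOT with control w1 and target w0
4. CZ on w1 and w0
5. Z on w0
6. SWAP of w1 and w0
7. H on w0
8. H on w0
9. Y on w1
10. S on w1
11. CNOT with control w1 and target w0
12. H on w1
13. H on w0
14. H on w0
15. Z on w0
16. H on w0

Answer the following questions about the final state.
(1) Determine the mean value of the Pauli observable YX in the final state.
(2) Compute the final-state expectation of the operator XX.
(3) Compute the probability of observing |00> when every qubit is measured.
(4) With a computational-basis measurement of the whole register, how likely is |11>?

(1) The observable YX averages to 0.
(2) The expectation value of XX is -1.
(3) Outcome |00> occurs with probability 1/4.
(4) The probability of measuring |11> is 1/4.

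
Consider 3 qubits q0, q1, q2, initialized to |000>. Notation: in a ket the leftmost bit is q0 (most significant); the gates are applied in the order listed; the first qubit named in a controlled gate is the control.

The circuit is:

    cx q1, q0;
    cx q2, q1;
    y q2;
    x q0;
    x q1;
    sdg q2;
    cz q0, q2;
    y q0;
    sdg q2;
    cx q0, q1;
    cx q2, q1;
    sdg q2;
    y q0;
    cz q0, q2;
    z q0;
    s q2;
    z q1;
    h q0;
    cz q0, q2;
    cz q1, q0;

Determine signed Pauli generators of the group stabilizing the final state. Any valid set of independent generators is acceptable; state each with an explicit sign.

The stabilizer group can be generated by +XII, +IZI, -IIZ, among other valid generating sets.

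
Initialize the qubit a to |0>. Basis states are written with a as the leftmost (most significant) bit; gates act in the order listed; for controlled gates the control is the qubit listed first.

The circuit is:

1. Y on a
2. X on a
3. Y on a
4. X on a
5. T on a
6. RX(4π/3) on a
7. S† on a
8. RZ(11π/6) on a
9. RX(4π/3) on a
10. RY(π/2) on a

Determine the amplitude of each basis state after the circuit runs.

After the circuit, the state carries amplitude (sqrt(2) - sqrt(6)*I + (3*sqrt(2) + sqrt(6)*I)*exp(I*pi/3))*exp(I*pi/12)/8 on |0>, (sqrt(2) + sqrt(6)*I + (3*sqrt(2) - sqrt(6)*I)*exp(I*pi/3))*exp(I*pi/12)/8 on |1>.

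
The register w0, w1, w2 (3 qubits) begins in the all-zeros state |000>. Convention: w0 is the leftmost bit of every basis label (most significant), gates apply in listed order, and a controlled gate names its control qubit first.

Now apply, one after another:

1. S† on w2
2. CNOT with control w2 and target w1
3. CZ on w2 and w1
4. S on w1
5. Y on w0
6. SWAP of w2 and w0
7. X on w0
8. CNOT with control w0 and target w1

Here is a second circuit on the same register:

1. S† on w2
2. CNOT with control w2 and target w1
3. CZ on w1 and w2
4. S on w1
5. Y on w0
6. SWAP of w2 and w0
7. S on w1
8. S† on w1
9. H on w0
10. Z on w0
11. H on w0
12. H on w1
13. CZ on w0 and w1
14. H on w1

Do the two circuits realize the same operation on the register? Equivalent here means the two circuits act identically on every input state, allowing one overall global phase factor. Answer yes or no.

Yes: on every input state the two circuits agree up to one overall phase factor.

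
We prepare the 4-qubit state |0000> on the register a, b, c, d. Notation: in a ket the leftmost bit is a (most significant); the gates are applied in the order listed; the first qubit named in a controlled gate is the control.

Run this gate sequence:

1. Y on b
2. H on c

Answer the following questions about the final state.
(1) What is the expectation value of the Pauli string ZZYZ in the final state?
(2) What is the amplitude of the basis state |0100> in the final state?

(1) In the final state, ZZYZ has expectation 0.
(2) The amplitude on |0100> is sqrt(2)*I/2.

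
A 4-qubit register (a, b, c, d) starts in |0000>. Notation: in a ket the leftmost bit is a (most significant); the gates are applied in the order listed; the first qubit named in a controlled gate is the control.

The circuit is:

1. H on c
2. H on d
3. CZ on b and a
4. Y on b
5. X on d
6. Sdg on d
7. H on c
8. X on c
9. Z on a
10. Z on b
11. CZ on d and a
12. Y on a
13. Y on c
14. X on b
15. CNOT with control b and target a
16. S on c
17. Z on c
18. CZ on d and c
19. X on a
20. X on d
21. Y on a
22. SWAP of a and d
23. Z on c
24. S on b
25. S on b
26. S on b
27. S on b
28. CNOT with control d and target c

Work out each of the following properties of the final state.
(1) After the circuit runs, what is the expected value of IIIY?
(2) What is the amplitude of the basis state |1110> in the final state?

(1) The expectation value of IIIY is 0. Key observation: the block from step 24 through step 27 cancels to the identity and can be dropped.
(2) The final state's coefficient on |1110> equals 0.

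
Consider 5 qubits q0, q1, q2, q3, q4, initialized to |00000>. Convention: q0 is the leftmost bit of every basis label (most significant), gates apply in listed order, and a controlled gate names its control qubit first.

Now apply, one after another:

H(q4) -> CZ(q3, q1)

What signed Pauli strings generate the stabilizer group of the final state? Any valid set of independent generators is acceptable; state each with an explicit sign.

The final state is stabilized by the group generated by +IIIIX, +ZIIII, +IZIII, +IIZII, +IIIZI; other independent generating sets are equally valid.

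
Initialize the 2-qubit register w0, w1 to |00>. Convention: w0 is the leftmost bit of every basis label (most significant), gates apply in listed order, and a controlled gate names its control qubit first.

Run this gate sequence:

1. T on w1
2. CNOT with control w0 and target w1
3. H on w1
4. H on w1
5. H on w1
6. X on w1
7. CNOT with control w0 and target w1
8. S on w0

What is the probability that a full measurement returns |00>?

The probability of measuring |00> is 1/2. Key observation: steps 4-5 multiply out to the identity, so the circuit reduces to the remaining gates.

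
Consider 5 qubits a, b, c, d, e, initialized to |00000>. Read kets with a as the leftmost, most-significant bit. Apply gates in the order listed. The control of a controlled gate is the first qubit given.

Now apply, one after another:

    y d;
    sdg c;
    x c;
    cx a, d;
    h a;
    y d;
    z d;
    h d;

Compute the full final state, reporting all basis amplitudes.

The resulting statevector has amplitude 1/2 on |00100>, 1/2 on |00110>, 1/2 on |10100>, 1/2 on |10110>, and 0 on every other basis state.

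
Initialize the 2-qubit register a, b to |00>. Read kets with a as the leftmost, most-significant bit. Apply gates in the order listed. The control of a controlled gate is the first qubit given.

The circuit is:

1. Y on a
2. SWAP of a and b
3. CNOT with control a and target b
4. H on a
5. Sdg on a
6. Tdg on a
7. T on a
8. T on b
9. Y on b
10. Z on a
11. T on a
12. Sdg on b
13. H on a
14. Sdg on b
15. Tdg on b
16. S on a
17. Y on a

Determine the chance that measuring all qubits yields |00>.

Outcome |00> occurs with probability sqrt(2)/4 + 1/2.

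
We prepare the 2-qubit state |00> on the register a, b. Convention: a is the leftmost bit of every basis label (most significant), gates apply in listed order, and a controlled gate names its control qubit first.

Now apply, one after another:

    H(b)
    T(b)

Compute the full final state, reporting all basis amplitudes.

The final amplitudes are sqrt(2)/2 on |00>, sqrt(2)*exp(I*pi/4)/2 on |01>, 0 on |10>, 0 on |11>.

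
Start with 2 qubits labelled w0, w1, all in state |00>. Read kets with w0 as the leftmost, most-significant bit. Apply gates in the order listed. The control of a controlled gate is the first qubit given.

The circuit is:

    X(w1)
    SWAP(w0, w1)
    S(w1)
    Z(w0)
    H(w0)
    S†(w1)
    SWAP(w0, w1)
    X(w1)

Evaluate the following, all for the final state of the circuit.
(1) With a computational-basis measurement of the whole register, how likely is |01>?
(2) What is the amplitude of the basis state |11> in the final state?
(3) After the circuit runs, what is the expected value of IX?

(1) Outcome |01> occurs with probability 1/2.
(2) |11> carries amplitude 0 in the final state.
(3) The expectation value of IX is -1.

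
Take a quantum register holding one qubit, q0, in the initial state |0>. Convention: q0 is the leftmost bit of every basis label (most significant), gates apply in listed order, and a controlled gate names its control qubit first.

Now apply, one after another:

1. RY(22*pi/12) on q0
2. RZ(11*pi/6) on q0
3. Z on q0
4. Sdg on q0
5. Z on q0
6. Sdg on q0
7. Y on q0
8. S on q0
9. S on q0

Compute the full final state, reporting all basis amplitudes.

The final amplitudes are (-sqrt(6) + sqrt(2))*exp(5*I*pi/12)/4 on |0>, (-sqrt(6) - sqrt(2))*exp(7*I*pi/12)/4 on |1>.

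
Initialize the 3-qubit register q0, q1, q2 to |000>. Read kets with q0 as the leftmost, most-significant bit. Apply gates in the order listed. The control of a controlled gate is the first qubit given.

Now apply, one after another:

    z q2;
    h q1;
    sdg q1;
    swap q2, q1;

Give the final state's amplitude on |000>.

The amplitude on |000> is sqrt(2)/2.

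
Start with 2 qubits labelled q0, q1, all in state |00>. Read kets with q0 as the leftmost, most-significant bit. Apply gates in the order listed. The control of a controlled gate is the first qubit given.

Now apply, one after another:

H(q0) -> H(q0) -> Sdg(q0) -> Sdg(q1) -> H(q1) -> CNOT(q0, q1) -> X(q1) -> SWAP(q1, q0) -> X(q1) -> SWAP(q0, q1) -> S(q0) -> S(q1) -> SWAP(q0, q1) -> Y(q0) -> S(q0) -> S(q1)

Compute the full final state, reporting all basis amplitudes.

The resulting statevector has amplitude 0 on |00>, -sqrt(2)/2 on |01>, 0 on |10>, sqrt(2)/2 on |11>.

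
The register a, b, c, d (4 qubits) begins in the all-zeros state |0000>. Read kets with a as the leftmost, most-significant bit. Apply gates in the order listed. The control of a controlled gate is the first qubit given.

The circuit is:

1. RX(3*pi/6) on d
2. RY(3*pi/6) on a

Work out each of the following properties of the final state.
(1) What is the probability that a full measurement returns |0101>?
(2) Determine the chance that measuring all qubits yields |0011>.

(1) Outcome |0101> occurs with probability 0.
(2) Outcome |0011> occurs with probability 0.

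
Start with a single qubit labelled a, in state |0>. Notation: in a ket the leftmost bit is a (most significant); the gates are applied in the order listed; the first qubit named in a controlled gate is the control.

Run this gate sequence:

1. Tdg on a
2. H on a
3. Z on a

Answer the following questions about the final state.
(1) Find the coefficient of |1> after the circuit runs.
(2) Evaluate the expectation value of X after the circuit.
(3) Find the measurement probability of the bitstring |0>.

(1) The amplitude on |1> is -sqrt(2)/2.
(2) In the final state, X has expectation -1.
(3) The probability of measuring |0> is 1/2.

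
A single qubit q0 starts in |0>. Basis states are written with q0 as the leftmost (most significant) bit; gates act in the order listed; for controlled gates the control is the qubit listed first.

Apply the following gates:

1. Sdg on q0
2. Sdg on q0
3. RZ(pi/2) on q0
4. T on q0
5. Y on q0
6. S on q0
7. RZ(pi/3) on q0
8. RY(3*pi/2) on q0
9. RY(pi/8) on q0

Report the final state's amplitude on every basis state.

The final amplitudes are -exp(11*I*pi/12)*sin(3*pi/16) on |0>, -exp(11*I*pi/12)*sin(5*pi/16) on |1>.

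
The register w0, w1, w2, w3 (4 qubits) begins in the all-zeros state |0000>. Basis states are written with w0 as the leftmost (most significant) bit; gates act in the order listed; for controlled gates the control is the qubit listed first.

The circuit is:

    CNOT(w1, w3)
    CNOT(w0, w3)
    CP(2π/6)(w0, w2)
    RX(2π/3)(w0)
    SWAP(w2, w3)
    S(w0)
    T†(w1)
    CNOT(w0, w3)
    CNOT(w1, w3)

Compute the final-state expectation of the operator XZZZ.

The observable XZZZ averages to 0.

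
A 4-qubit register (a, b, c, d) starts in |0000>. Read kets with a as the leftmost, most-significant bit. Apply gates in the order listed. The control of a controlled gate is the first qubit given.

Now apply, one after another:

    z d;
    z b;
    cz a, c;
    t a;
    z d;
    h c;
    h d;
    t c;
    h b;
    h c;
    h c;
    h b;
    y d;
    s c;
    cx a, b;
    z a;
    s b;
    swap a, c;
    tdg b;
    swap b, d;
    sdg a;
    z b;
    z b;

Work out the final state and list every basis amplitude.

The resulting statevector has amplitude -I/2 on |0000>, I/2 on |0100>, -exp(3*I*pi/4)/2 on |1000>, exp(3*I*pi/4)/2 on |1100>, and 0 on every other basis state. Key observation: gates 9-12 undo each other exactly, leaving only the rest of the circuit to track.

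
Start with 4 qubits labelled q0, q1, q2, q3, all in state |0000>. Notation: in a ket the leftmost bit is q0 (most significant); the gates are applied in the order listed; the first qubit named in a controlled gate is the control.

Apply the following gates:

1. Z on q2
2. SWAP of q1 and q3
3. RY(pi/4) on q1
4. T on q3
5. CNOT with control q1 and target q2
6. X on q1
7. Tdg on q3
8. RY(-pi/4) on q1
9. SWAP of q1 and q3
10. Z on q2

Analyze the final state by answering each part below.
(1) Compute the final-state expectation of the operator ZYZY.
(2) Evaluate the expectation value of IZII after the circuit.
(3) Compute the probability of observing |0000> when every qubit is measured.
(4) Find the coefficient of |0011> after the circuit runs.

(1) The observable ZYZY averages to 0.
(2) The expectation value of IZII is 1.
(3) A full measurement returns |0000> with probability 1/8.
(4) The final state's coefficient on |0011> equals 1/2 - sqrt(2)/4.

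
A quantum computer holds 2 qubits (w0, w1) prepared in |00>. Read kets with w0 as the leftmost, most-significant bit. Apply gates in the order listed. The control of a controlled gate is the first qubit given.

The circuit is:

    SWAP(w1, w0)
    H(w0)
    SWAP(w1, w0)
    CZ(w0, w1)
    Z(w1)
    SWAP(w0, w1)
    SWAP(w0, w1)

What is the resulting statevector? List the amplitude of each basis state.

The resulting statevector has amplitude sqrt(2)/2 on |00>, -sqrt(2)/2 on |01>, 0 on |10>, 0 on |11>.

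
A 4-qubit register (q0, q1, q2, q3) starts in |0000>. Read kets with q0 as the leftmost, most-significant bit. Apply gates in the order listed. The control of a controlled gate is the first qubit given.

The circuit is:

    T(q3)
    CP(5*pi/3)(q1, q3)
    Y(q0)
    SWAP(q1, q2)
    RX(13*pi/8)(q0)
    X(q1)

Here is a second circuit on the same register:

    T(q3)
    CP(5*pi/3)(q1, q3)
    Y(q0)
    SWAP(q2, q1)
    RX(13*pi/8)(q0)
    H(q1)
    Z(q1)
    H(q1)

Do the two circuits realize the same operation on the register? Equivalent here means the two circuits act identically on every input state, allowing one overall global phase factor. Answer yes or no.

Yes, they are equivalent — the unitaries differ by at most a global phase.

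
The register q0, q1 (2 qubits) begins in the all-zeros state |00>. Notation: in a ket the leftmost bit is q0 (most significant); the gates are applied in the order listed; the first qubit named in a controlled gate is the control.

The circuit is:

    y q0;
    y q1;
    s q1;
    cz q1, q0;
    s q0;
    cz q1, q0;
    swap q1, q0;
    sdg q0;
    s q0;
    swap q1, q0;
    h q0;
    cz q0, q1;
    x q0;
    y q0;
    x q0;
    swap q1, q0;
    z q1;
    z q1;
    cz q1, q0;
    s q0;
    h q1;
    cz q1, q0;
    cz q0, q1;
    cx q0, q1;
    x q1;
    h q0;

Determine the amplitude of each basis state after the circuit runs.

After the circuit, the state carries amplitude -sqrt(2)/2 on |00>, 0 on |01>, sqrt(2)/2 on |10>, 0 on |11>.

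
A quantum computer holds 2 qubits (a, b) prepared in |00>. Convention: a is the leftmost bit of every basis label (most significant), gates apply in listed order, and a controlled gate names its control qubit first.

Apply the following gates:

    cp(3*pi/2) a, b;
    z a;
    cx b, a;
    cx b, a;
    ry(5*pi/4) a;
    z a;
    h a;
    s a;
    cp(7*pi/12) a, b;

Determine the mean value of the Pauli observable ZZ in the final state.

In the final state, ZZ has expectation sqrt(2)/2. Key observation: steps 3-4 multiply out to the identity, so the circuit reduces to the remaining gates.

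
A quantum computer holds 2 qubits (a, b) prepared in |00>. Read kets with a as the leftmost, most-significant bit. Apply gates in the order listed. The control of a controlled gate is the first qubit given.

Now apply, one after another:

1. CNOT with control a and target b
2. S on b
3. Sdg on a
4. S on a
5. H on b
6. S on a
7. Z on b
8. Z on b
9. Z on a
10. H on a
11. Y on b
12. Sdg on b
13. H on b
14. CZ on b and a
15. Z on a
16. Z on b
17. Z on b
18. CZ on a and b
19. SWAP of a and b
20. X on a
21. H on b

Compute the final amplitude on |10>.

|10> carries amplitude 0 in the final state.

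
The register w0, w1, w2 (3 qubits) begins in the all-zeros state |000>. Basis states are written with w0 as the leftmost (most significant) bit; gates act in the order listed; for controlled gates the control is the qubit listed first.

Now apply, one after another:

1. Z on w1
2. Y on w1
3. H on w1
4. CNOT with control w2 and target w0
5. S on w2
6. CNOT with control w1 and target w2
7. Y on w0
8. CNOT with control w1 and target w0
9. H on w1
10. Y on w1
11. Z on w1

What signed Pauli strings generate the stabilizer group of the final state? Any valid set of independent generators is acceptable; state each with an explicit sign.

One valid set of independent stabilizer generators is +XZX, +IXZ, -ZIZ (any independent generating set of the same group is equally correct).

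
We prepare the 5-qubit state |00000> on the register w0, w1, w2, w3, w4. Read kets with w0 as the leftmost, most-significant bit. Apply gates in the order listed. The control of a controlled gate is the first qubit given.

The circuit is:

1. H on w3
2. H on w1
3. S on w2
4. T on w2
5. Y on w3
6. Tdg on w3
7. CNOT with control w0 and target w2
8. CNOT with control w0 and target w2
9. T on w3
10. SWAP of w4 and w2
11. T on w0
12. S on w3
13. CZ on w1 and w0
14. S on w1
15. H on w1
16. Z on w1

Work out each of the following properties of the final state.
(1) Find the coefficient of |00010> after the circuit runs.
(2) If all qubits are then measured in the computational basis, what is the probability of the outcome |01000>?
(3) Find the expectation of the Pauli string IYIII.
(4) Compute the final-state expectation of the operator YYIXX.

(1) The final state's coefficient on |00010> equals sqrt(2)*(-1 - I)/4.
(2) A full measurement returns |01000> with probability 1/4.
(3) The observable IYIII averages to 1.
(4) The observable YYIXX averages to 0.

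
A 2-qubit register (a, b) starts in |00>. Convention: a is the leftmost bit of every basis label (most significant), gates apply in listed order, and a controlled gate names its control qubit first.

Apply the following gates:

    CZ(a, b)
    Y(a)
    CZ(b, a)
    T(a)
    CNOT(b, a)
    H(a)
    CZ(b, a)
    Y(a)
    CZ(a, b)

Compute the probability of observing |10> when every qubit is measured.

Outcome |10> occurs with probability 1/2.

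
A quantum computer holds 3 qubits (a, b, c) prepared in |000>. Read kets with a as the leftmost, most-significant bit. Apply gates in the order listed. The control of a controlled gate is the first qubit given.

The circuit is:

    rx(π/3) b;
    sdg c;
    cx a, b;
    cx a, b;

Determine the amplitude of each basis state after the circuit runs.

The final amplitudes are sqrt(3)/2 on |000>, -I/2 on |010>, and 0 on every other basis state. Key observation: steps 3-4 multiply out to the identity, so the circuit reduces to the remaining gates.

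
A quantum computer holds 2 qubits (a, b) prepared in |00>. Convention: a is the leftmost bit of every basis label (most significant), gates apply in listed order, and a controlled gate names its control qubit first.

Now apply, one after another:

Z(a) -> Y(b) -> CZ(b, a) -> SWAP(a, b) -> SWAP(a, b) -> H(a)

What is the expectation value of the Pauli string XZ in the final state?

The observable XZ averages to -1.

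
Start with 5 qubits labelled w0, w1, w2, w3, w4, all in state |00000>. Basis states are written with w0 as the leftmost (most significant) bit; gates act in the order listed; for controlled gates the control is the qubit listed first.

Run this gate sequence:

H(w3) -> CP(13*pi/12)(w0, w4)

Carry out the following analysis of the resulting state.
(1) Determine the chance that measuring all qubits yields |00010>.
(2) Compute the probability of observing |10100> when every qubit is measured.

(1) The probability of measuring |00010> is 1/2.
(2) The probability of measuring |10100> is 0.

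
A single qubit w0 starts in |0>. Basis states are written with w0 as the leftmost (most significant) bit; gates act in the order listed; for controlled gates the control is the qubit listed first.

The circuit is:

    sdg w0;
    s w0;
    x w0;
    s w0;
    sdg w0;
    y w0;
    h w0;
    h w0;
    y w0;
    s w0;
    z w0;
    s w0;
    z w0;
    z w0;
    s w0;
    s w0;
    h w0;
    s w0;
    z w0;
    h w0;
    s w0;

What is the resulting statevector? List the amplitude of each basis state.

The resulting statevector has amplitude -1/2 - I/2 on |0>, -1/2 - I/2 on |1>. Key observation: steps 5-10 multiply out to the identity, so the circuit reduces to the remaining gates.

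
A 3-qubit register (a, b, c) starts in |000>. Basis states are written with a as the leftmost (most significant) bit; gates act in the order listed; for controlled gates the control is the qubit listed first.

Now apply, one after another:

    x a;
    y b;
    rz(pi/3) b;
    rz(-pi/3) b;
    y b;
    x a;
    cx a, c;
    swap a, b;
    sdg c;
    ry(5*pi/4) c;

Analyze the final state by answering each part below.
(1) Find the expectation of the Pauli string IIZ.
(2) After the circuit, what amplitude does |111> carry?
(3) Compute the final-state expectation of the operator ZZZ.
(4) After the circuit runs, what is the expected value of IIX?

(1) The observable IIZ averages to -sqrt(2)/2. Key observation: gates 1-6 undo each other exactly, leaving only the rest of the circuit to track.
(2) The amplitude on |111> is 0.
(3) The observable ZZZ averages to -sqrt(2)/2.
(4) In the final state, IIX has expectation -sqrt(2)/2.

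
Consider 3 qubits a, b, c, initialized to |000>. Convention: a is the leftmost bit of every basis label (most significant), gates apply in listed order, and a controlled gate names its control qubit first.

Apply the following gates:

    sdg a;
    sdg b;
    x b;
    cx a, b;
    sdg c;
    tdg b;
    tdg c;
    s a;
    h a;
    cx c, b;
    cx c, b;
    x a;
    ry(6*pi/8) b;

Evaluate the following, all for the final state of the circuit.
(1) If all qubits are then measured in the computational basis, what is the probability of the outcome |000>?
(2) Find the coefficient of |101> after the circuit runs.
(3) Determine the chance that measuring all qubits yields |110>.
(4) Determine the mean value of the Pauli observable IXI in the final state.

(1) A full measurement returns |000> with probability sqrt(2)/8 + 1/4. Key observation: the block from step 10 through step 11 cancels to the identity and can be dropped.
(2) The amplitude on |101> is 0.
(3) Outcome |110> occurs with probability 1/4 - sqrt(2)/8.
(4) In the final state, IXI has expectation -sqrt(2)/2.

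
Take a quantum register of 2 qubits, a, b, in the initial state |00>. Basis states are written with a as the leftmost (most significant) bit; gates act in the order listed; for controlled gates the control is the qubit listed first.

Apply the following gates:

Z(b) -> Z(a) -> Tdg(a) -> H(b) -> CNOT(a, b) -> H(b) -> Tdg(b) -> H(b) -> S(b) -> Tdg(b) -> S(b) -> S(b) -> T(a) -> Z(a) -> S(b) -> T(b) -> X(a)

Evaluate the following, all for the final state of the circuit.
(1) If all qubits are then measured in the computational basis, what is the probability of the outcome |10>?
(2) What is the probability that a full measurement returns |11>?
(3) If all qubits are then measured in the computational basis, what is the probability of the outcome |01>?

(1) A full measurement returns |10> with probability 1/2.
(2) Outcome |11> occurs with probability 1/2.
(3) The probability of measuring |01> is 0.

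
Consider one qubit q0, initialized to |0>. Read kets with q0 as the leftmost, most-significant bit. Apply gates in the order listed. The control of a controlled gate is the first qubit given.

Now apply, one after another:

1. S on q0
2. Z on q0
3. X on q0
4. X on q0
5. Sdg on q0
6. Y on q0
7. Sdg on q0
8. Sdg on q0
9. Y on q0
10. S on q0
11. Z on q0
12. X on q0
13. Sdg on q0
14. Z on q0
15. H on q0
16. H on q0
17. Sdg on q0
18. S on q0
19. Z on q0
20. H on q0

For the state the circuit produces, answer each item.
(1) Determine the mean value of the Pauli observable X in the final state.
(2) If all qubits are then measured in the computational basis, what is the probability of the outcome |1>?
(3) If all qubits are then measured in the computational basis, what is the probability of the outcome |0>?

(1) The expectation value of X is -1.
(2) Outcome |1> occurs with probability 1/2.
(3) Outcome |0> occurs with probability 1/2.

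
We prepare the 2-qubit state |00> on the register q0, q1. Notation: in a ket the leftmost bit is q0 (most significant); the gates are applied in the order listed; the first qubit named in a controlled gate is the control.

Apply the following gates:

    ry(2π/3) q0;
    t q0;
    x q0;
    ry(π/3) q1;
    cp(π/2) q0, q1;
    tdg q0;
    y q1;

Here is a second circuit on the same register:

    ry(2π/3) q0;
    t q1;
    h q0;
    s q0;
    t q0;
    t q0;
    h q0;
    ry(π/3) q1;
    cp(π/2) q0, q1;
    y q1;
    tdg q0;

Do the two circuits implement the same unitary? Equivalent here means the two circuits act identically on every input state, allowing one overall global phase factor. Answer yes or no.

No, they are not equivalent — no single phase factor reconciles the two unitaries.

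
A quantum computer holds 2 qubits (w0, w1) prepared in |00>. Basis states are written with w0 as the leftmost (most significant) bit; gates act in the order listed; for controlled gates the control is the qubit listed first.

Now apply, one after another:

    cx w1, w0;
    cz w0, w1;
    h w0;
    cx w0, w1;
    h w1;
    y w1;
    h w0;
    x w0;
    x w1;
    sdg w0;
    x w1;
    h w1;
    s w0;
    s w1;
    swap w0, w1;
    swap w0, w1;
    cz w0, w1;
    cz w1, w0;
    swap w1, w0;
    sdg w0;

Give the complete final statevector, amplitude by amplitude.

After the circuit, the state carries amplitude -I/2 on |00>, I/2 on |01>, -I/2 on |10>, -I/2 on |11>.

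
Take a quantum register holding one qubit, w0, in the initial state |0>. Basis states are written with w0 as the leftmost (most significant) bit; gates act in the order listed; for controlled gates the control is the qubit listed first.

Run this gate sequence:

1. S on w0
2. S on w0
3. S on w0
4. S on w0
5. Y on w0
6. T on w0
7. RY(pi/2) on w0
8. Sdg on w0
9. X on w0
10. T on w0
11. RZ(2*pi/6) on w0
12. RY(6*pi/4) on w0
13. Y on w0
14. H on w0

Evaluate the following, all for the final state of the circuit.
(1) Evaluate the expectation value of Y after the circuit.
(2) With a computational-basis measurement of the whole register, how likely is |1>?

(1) In the final state, Y has expectation -sqrt(6)/4 + sqrt(2)/4. Key observation: steps 1-4 multiply out to the identity, so the circuit reduces to the remaining gates.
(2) The probability of measuring |1> is 1/2.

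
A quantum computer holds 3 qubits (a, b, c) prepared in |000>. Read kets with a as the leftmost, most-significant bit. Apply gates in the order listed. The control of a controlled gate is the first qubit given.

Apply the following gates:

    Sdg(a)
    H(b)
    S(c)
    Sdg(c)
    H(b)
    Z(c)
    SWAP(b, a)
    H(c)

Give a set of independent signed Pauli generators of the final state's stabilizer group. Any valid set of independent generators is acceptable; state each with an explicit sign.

The final state is stabilized by the group generated by +IIX, +ZII, +IZI; other independent generating sets are equally valid. Key observation: the block from step 2 through step 5 cancels to the identity and can be dropped.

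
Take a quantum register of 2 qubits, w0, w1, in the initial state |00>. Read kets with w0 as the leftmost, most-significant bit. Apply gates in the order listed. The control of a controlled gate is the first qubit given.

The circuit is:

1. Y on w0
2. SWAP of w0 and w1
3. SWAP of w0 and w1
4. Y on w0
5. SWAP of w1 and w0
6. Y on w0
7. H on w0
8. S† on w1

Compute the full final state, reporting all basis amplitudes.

The resulting statevector has amplitude sqrt(2)*I/2 on |00>, 0 on |01>, -sqrt(2)*I/2 on |10>, 0 on |11>. Key observation: the block from step 1 through step 4 cancels to the identity and can be dropped.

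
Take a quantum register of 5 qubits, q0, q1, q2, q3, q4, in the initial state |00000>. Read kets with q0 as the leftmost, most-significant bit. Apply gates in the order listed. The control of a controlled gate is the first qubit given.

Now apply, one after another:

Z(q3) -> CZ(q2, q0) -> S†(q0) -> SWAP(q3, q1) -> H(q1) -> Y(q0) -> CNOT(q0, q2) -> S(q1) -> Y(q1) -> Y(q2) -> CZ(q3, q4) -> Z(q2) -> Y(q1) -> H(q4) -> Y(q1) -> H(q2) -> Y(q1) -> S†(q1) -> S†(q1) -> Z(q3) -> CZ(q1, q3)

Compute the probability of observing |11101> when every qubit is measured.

A full measurement returns |11101> with probability 1/8.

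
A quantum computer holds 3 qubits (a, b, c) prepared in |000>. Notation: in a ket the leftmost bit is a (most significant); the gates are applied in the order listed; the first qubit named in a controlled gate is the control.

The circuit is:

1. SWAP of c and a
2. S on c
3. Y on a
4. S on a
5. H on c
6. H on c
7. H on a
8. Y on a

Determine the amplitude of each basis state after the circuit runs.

The resulting statevector has amplitude -sqrt(2)*I/2 on |000>, -sqrt(2)*I/2 on |100>, and 0 on every other basis state.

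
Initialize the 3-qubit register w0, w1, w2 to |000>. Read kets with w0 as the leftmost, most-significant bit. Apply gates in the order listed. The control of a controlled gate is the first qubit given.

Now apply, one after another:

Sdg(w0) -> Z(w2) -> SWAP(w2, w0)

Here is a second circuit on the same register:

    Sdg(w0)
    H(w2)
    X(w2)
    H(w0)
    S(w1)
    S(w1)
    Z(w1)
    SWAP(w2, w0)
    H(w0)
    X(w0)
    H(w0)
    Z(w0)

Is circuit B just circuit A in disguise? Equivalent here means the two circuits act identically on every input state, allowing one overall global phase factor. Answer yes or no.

No: there is an input state on which the two circuits produce genuinely different outputs (not merely differing by a phase).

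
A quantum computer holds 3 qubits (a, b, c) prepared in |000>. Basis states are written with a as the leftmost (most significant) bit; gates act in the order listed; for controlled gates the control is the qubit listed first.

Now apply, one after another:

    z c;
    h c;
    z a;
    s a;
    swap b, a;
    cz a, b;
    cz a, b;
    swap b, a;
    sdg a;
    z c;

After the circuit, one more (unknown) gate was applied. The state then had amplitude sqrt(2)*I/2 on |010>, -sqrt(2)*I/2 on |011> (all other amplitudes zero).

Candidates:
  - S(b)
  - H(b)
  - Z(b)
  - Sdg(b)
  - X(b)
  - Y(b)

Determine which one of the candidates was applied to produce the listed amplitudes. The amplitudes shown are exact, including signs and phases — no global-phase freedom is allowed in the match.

The applied gate was Y(b). Key observation: the block from step 4 through step 9 cancels to the identity and can be dropped.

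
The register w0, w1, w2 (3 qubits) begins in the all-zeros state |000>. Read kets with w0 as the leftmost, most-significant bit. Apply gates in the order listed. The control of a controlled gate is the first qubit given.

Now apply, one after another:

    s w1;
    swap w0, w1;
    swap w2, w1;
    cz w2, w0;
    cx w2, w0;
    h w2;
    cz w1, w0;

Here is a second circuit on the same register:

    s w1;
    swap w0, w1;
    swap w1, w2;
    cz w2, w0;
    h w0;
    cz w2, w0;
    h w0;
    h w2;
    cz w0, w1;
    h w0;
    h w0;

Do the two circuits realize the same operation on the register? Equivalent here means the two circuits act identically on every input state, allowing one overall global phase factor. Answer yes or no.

Yes: on every input state the two circuits agree up to one overall phase factor.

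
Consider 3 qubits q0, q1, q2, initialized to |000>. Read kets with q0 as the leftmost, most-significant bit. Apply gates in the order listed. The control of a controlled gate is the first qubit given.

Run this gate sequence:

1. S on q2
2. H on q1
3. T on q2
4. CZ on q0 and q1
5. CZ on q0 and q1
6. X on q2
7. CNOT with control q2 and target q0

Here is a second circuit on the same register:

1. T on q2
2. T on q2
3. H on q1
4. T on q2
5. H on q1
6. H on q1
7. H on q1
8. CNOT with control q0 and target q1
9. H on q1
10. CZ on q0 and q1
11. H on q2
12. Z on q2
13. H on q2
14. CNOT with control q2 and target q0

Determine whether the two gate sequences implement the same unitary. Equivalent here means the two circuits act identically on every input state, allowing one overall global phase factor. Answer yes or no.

Yes, they are equivalent — the unitaries differ by at most a global phase.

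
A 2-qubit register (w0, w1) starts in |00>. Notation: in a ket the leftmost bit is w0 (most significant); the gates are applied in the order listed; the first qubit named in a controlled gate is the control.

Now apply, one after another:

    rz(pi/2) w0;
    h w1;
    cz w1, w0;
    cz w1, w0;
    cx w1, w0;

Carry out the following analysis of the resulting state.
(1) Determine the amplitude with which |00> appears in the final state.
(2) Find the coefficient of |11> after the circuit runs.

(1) The amplitude on |00> is -sqrt(2)*exp(3*I*pi/4)/2. Key observation: the block from step 3 through step 4 cancels to the identity and can be dropped.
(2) |11> carries amplitude -sqrt(2)*exp(3*I*pi/4)/2 in the final state.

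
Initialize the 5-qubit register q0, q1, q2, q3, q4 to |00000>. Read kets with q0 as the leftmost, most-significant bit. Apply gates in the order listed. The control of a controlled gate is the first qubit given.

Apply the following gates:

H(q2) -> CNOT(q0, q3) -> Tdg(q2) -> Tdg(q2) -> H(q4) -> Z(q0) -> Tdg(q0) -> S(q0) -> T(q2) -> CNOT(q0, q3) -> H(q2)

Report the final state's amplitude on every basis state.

After the circuit, the state carries amplitude sqrt(2)*(1 - exp(3*I*pi/4))/4 on |00000>, sqrt(2)*(1 - exp(3*I*pi/4))/4 on |00001>, sqrt(2)*(1 + exp(3*I*pi/4))/4 on |00100>, sqrt(2)*(1 + exp(3*I*pi/4))/4 on |00101>, and 0 on every other basis state.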